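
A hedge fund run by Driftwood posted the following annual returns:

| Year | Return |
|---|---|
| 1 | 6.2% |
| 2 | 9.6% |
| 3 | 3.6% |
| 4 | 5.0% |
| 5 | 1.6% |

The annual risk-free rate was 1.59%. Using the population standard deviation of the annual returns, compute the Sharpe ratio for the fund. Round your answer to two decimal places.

1.35

μ = (6.2 + 9.6 + 3.6 + 5 + 1.6) / 5 = 5.2000%
Population std dev = √[35.9200 / 5] = 2.6803%
Sharpe = (μ − rf) / σ = (5.2000 − 1.59) / 2.6803 = 3.6100 / 2.6803 = 1.3469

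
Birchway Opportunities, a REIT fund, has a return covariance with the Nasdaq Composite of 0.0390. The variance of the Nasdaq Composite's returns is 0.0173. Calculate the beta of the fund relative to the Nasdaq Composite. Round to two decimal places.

β = Cov(Rp, Rm) / Var(Rm) = 0.0390 / 0.0173 = 2.2543

2.25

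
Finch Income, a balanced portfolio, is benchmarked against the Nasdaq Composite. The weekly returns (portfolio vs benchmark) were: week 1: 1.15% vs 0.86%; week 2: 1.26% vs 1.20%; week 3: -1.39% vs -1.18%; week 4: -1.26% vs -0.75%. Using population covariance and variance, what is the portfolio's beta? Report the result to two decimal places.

1.23

r̄p = -0.0600%,  r̄m = 0.0325%
Cov = Σ(rp − r̄p)(rm − r̄m) / 4 = 1.2735
Var(rm) = Σ(rm − r̄m)² / 4 = 1.0326
β = Cov / Var = 1.2735 / 1.0326 = 1.2333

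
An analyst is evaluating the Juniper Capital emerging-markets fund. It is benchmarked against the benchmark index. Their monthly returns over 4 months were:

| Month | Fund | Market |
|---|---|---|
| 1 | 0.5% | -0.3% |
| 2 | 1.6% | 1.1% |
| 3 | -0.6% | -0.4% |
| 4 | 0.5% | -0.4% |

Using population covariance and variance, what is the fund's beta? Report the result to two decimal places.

1.02

r̄p = 0.5000%,  r̄m = 0.0000%
Cov = Σ(rp − r̄p)(rm − r̄m) / 4 = 0.4125
Var(rm) = Σ(rm − r̄m)² / 4 = 0.4050
β = Cov / Var = 0.4125 / 0.4050 = 1.0185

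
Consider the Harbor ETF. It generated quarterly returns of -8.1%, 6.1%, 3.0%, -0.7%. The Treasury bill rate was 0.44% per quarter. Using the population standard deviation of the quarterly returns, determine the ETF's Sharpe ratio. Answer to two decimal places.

-0.07

μ = (-8.1 + 6.1 + 3 − 0.7) / 4 = 0.0750%
Σ(r − μ)² = (-8.1 − 0.0750)² + (6.1 − 0.0750)² + (3 − 0.0750)² + … = 112.2875
σ = √[112.2875 / 4] = 5.2983%
Sharpe = (μ − rf) / σ = (0.0750 − 0.44) / 5.2983 = -0.3650 / 5.2983 = -0.0689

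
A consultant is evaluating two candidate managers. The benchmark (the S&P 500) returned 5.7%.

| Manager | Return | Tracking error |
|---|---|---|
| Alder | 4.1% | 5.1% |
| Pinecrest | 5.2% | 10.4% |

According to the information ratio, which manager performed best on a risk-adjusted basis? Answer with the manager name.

Pinecrest

Alder: IR = (4.1% − 5.7%) / 5.1% = -0.314
Pinecrest: IR = (5.2% − 5.7%) / 10.4% = -0.048
Highest: Pinecrest (-0.048).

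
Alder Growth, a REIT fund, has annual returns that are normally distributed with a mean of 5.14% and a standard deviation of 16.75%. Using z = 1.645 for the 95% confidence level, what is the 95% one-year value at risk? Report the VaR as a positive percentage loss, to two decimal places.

22.41

VaR (as % loss) = −(μ − z·σ) = −(5.14% − 1.645 × 16.75%) = −(-22.41375%) = 22.41375%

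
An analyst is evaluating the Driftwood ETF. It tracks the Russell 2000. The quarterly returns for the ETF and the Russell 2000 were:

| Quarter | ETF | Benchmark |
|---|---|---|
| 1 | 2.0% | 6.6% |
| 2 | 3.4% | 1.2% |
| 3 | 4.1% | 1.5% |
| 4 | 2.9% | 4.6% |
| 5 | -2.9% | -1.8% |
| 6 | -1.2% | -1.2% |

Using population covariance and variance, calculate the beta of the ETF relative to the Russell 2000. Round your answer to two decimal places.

0.53

r̄p = 1.3833%,  r̄m = 1.8167%
Cov = Σ(rp − r̄p)(rm − r̄m) / 6 = 4.7253
Var(rm) = Σ(rm − r̄m)² / 6 = 8.8814
β = Cov / Var = 4.7253 / 8.8814 = 0.5320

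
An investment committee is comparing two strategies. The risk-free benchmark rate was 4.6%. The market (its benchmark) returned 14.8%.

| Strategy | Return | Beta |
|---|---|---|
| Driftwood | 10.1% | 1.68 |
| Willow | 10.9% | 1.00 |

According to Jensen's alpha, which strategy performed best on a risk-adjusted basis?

Willow

Driftwood: α = 10.1% − [4.6% + 1.68 × (14.8% − 4.6%)] = -11.636
Willow: α = 10.9% − [4.6% + 1.00 × (14.8% − 4.6%)] = -3.900
Highest: Willow (-3.900).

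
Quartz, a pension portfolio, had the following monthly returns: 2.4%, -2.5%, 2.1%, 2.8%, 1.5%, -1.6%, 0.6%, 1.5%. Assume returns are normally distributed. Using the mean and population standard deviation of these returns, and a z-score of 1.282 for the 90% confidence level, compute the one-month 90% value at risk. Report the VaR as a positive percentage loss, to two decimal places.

μ = (2.4 − 2.5 + 2.1 + 2.8 + 1.5 − 1.6 + 0.6 + 1.5) / 8 = 6.80 / 8 = 0.8500%
Σ(r − μ)² = 25.9000; population σ = √(25.9000/8) = 1.7993%
VaR = −(μ − z·σ) = −(0.8500 − 1.282 × 1.7993) = −(-1.4567) = 1.4567%

1.46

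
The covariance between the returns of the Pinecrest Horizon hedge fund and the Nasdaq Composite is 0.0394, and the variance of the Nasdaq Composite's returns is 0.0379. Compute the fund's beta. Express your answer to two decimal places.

1.04

β = Cov(Rp, Rm) / Var(Rm) = 0.0394 / 0.0379 = 1.0396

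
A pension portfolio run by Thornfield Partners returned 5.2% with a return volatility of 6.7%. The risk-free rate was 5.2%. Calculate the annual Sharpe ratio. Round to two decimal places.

0.00

Sharpe = (Rp − Rf) / σp = (5.2% − 5.2%) / 6.7% = 0.00% / 6.7% = 0.0000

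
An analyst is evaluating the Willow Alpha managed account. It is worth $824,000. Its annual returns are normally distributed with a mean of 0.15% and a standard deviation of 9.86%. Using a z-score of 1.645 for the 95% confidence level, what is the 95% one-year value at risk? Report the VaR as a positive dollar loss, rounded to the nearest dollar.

$132,414

Return at the 95% tail: μ − z·σ = 0.15% − 1.645 × 9.86% = 0.15 − 16.2197 = -16.0697%
VaR = −(-16.0697%) × $824,000 = 16.0697% × $824,000 = $132,414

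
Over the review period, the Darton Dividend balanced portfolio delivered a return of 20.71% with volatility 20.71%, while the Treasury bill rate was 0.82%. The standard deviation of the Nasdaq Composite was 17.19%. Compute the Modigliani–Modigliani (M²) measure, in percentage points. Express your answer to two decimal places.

17.33

Sharpe = (Rp − Rf) / σp = (20.71% − 0.82%) / 20.71% = 0.9604
M² = Rf + Sharpe × σm = 0.82% + 0.9604 × 17.19% = 17.3293%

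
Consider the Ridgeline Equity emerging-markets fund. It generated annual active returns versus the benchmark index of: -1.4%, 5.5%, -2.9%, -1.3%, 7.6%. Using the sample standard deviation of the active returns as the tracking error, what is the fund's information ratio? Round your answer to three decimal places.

r̄ = (-1.4 + 5.5 − 2.9 − 1.3 + 7.6) / 5 = 7.50 / 5 = 1.5000%
Σ(r − r̄)² = (-1.4 − 1.5000)² + (5.5 − 1.5000)² + (-2.9 − 1.5000)² + … = 88.8200
sample σ = √(88.8200 / 4) = √22.2050 = 4.7122%
IR = r̄ / tracking error = 1.5000 / 4.7122 = 0.3183

0.318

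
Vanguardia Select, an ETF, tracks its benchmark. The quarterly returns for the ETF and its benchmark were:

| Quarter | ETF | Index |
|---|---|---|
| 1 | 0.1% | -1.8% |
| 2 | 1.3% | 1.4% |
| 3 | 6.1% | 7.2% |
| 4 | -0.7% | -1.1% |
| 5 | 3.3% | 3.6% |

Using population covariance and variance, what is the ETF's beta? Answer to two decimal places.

0.73

r̄p = 2.0200%,  r̄m = 1.8600%
Cov = Σ(rp − r̄p)(rm − r̄m) / 5 = 7.8848
Var(rm) = Σ(rm − r̄m)² / 5 = 10.7824
β = Cov / Var = 7.8848 / 10.7824 = 0.7313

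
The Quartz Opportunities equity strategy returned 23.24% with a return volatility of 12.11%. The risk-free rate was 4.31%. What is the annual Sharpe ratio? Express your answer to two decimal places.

Sharpe = (Rp − Rf) / σp = (23.24% − 4.31%) / 12.11% = 18.93% / 12.11% = 1.5632

1.56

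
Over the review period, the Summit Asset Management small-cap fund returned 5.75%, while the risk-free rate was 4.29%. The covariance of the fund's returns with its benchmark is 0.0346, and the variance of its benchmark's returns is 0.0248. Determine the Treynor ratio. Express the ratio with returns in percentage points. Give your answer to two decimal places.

1.05

β = Cov / Var = 0.0346 / 0.0248 = 1.3952
Treynor = (Rp − Rf) / β = (5.75% − 4.29%) / 1.3952 = 1.46 / 1.3952 = 1.0464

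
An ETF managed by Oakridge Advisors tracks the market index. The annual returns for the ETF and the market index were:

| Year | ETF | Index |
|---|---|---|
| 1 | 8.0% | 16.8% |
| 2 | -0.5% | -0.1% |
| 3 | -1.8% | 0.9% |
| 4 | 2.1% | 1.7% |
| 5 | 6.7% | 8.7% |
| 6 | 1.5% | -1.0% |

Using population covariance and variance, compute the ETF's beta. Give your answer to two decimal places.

r̄p = 2.6667%,  r̄m = 4.5000%
Cov = Σ(rp − r̄p)(rm − r̄m) / 6 = 20.1983
Var(rm) = Σ(rm − r̄m)² / 6 = 40.1900
β = Cov / Var = 20.1983 / 40.1900 = 0.5026

0.50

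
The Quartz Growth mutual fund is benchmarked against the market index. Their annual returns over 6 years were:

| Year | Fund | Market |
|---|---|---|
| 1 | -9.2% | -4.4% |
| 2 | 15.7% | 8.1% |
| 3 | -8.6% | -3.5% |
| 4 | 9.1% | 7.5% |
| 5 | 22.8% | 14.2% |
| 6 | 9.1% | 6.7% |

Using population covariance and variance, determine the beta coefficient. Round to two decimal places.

1.76

r̄p = 6.4833%,  r̄m = 4.7667%
Cov = Σ(rp − r̄p)(rm − r̄m) / 6 = 77.5511
Var(rm) = Σ(rm − r̄m)² / 6 = 43.9456
β = Cov / Var = 77.5511 / 43.9456 = 1.7647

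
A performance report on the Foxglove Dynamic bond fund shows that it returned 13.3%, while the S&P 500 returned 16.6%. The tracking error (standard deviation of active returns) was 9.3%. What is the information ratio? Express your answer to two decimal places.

-0.35

IR = (Rp − Rb) / TE = (13.3% − 16.6%) / 9.3% = -3.30% / 9.3% = -0.3548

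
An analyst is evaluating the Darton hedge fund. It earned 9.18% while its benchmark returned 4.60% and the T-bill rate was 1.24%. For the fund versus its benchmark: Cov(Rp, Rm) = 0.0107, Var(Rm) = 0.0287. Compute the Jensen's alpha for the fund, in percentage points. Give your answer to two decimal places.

β = Cov / Var = 0.0107 / 0.0287 = 0.3728
E[R] = Rf + β(Rm − Rf) = 1.24% + 0.3728 × (4.60% − 1.24%) = 2.4926%
α = Rp − E[R] = 9.18% − 2.4926% = 6.6874

6.69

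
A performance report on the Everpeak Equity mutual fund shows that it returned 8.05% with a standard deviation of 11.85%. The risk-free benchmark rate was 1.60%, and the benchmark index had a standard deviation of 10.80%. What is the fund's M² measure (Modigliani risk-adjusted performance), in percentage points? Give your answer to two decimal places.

7.48

Sharpe = (Rp − Rf) / σp = (8.05% − 1.60%) / 11.85% = 0.5443
M² = Rf + Sharpe × σm = 1.60% + 0.5443 × 10.80% = 7.4784%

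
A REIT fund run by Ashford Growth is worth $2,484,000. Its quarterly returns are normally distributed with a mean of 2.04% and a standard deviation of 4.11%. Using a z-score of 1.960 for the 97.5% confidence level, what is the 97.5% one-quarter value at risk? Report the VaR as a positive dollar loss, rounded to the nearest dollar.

Return at the 97.5% tail: μ − z·σ = 2.04% − 1.960 × 4.11% = 2.04 − 8.0556 = -6.0156%
VaR = −(-6.0156%) × $2,484,000 = 6.0156% × $2,484,000 = $149,428

$149,428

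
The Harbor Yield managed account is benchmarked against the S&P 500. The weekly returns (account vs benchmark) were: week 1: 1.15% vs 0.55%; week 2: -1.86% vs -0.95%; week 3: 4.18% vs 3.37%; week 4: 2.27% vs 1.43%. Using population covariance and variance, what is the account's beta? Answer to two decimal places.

r̄p = 1.4350%,  r̄m = 1.1000%
Cov = Σ(rp − r̄p)(rm − r̄m) / 4 = 3.3546
Var(rm) = Σ(rm − r̄m)² / 4 = 2.4417
β = Cov / Var = 3.3546 / 2.4417 = 1.3739

1.37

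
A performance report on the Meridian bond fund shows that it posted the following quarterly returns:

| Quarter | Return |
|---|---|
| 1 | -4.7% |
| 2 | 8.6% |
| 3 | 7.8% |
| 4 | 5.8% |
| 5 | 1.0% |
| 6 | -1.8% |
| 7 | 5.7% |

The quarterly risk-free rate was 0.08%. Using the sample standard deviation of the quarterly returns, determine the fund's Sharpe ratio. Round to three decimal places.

r̄ = (-4.7 + 8.6 + 7.8 + 5.8 + 1 − 1.8 + 5.7) / 7 = 22.40 / 7 = 3.2000%
Sample σ = √[Σ(r − r̄)² / 6] = √[155.5800 / 6] = √25.9300 = 5.0922%
Sharpe = (r̄ − rf) / σ = (3.2000 − 0.08) / 5.0922 = 3.1200 / 5.0922 = 0.6127

0.613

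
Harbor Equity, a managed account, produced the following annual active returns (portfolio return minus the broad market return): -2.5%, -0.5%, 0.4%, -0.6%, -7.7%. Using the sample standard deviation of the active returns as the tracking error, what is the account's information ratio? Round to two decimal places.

-0.67

r̄ = (-2.5 − 0.5 + 0.4 − 0.6 − 7.7) / 5 = -2.1800%
Sample σ = √[Σ(r − r̄)² / 4] = √[42.5480 / 4] = √10.6370 = 3.2614%
IR = r̄ / tracking error = -2.1800 / 3.2614 = -0.6684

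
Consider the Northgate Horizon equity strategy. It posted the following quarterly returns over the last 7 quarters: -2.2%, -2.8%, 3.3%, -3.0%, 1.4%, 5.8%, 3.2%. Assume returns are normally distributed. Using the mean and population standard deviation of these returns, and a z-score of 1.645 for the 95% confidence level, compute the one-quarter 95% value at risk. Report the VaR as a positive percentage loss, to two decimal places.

4.53

μ = (-2.2 − 2.8 + 3.3 − 3 + 1.4 + 5.8 + 3.2) / 7 = 0.8143%
Population std dev = √[73.7686 / 7] = 3.2463%
VaR = −(μ − z·σ) = −(0.8143 − 1.645 × 3.2463) = −(-4.5259) = 4.5259%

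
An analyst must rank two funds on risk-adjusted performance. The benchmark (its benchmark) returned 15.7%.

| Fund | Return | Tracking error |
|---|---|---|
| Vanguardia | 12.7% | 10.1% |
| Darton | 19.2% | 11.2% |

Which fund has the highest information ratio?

Vanguardia: IR = (12.7% − 15.7%) / 10.1% = -0.297
Darton: IR = (19.2% − 15.7%) / 11.2% = 0.313
Highest: Darton (0.313).

Darton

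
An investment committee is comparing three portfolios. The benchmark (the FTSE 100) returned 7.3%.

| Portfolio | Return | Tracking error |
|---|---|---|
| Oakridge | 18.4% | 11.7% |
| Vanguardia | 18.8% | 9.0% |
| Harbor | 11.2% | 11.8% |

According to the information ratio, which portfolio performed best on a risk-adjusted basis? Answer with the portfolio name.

Oakridge: IR = (18.4% − 7.3%) / 11.7% = 0.949
Vanguardia: IR = (18.8% − 7.3%) / 9.0% = 1.278
Harbor: IR = (11.2% − 7.3%) / 11.8% = 0.331
Highest: Vanguardia (1.278).

Vanguardia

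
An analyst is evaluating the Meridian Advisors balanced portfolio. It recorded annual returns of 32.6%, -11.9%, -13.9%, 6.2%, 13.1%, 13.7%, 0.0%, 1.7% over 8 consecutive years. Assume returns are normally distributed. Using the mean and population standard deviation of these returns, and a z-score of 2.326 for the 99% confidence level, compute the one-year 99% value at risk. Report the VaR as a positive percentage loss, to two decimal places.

27.53

r̄ = (32.6 − 11.9 − 13.9 + 6.2 + 13.1 + 13.7 + 0 + 1.7) / 8 = 5.1875%
Population σ = √[Σ(r − r̄)² / 8] = √[1582.9288 / 8] = √197.8661 = 14.0665%
VaR = −(r̄ − z·σ) = −(5.1875 − 2.326 × 14.0665) = −(-27.5312) = 27.5312%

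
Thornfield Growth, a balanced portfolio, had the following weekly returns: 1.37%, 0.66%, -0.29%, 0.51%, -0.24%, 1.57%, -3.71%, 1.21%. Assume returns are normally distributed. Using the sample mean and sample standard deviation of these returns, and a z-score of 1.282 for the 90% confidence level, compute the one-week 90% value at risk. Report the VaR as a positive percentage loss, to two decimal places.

r̄ = (1.37 + 0.66 − 0.29 + 0.51 − 0.24 + 1.57 − 3.71 + 1.21) / 8 = 0.1350%
Σ(r − r̄)² = (1.37 − 0.1350)² + (0.66 − 0.1350)² + … = 20.2616
σ = √[20.2616 / 7] = 1.7013%
VaR = −(r̄ − z·σ) = −(0.1350 − 1.282 × 1.7013) = −(-2.0461) = 2.0461%

2.05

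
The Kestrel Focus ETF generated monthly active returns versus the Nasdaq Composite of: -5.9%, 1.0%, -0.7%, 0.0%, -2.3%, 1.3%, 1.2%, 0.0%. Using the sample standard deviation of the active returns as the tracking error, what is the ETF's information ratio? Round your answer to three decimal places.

-0.279

μ = (-5.9 + 1 − 0.7 + 0 − 2.3 + 1.3 + 1.2 + 0) / 8 = -0.6750%
Σ(r − μ)² = 41.0750; sample σ = √(41.0750/7) = 2.4224%
IR = μ / tracking error = -0.6750 / 2.4224 = -0.2786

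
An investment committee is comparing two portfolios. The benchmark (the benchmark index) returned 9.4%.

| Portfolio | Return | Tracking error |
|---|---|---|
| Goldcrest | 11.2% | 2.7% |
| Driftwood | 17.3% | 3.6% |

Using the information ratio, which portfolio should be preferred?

Driftwood

Goldcrest: IR = (11.2% − 9.4%) / 2.7% = 0.667
Driftwood: IR = (17.3% − 9.4%) / 3.6% = 2.194
Highest: Driftwood (2.194).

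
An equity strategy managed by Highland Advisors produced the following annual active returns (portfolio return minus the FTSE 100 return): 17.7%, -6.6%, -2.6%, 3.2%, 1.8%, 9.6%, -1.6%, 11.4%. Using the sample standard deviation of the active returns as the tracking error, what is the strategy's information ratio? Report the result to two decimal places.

0.50

r̄ = (17.7 − 6.6 − 2.6 + 3.2 + 1.8 + 9.6 − 1.6 + 11.4) / 8 = 32.90 / 8 = 4.1125%
Sample σ = √[Σ(r − r̄)² / 7] = √[466.4688 / 7] = √66.6384 = 8.1632%
IR = r̄ / tracking error = 4.1125 / 8.1632 = 0.5038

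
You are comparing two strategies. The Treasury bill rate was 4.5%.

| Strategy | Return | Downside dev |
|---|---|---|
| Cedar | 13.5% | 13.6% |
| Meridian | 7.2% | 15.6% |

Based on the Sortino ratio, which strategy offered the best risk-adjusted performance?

Cedar: Sortino ratio = (13.5% − 4.5%) / 13.6% = 0.662
Meridian: Sortino ratio = (7.2% − 4.5%) / 15.6% = 0.173
Highest: Cedar (0.662).

Cedar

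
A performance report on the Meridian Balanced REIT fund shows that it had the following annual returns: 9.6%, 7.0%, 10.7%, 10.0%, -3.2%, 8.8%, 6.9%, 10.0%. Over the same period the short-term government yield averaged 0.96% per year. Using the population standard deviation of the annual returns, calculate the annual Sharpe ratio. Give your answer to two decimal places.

1.54

Mean return r̄ = 59.80 / 8 = 7.4750%
Σ(r − r̄)² = 143.9350; population σ = √(143.9350/8) = 4.2417%
Sharpe = (r̄ − rf) / σ = (7.4750 − 0.96) / 4.2417 = 6.5150 / 4.2417 = 1.5359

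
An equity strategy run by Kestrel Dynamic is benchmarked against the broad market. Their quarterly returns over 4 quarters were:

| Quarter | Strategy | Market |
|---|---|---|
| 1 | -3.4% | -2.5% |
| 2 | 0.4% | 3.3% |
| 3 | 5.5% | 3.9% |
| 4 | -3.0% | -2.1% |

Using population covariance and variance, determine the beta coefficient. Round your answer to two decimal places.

1.08

r̄p = -0.1250%,  r̄m = 0.6500%
Cov = Σ(rp − r̄p)(rm − r̄m) / 4 = 9.4738
Var(rm) = Σ(rm − r̄m)² / 4 = 8.7675
β = Cov / Var = 9.4738 / 8.7675 = 1.0806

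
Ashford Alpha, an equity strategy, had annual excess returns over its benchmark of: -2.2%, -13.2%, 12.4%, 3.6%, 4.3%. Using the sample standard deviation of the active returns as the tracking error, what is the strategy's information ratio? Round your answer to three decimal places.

r̄ = (-2.2 − 13.2 + 12.4 + 3.6 + 4.3) / 5 = 0.9800%
Σ(r − r̄)² = (-2.2 − 0.9800)² + (-13.2 − 0.9800)² + (12.4 − 0.9800)² + … = 359.4880
sample σ = √(359.4880 / 4) = √89.8720 = 9.4801%
IR = r̄ / tracking error = 0.9800 / 9.4801 = 0.1034

0.103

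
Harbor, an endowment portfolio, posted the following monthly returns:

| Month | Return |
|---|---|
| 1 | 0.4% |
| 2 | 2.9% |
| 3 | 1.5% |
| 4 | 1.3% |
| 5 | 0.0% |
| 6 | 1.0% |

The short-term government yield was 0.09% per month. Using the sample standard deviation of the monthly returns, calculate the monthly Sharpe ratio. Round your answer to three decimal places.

1.082

Mean return r̄ = 7.10 / 6 = 1.1833%
Σ(r − r̄)² = (0.4 − 1.1833)² + (2.9 − 1.1833)² + (1.5 − 1.1833)² + … = 5.1083
σ = √[5.1083 / 5] = 1.0108%
Sharpe = (r̄ − rf) / σ = (1.1833 − 0.09) / 1.0108 = 1.0933 / 1.0108 = 1.0816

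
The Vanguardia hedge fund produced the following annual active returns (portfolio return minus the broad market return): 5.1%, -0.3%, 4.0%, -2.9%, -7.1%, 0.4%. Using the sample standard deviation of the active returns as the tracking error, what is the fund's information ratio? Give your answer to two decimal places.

μ = (5.1 − 0.3 + 4 − 2.9 − 7.1 + 0.4) / 6 = -0.80 / 6 = -0.1333%
Sample std dev = √[100.9733 / 5] = 4.4938%
IR = μ / tracking error = -0.1333 / 4.4938 = -0.0297

-0.03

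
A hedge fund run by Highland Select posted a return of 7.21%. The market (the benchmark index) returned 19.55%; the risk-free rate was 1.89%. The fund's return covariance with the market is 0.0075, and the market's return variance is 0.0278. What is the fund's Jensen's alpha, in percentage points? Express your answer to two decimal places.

0.56

β = Cov / Var = 0.0075 / 0.0278 = 0.2698
E[R] = Rf + β(Rm − Rf) = 1.89% + 0.2698 × (19.55% − 1.89%) = 6.6547%
α = Rp − E[R] = 7.21% − 6.6547% = 0.5553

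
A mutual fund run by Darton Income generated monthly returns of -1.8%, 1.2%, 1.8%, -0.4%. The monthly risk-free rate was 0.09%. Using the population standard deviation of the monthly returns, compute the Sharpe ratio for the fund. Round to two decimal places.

0.08

Mean return μ = 0.80 / 4 = 0.2000%
Σ(r − μ)² = 7.9200; population σ = √(7.9200/4) = 1.4071%
Sharpe = (μ − rf) / σ = (0.2000 − 0.09) / 1.4071 = 0.1100 / 1.4071 = 0.0782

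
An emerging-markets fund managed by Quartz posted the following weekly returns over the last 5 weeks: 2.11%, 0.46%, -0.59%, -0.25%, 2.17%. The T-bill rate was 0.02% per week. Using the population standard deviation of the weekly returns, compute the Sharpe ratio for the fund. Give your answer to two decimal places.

Mean return r̄ = 3.900 / 5 = 0.7800%
Population std dev = √[6.7412 / 5] = 1.1611%
Sharpe = (r̄ − rf) / σ = (0.7800 − 0.02) / 1.1611 = 0.7600 / 1.1611 = 0.6546

0.65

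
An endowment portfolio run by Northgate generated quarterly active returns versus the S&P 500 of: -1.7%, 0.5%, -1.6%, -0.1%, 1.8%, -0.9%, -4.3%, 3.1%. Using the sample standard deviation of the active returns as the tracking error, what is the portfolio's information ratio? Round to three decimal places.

Mean return r̄ = -3.20 / 8 = -0.4000%
Σ(r − r̄)² = 36.5800; sample σ = √(36.5800/7) = 2.2860%
IR = r̄ / tracking error = -0.4000 / 2.2860 = -0.1750

-0.175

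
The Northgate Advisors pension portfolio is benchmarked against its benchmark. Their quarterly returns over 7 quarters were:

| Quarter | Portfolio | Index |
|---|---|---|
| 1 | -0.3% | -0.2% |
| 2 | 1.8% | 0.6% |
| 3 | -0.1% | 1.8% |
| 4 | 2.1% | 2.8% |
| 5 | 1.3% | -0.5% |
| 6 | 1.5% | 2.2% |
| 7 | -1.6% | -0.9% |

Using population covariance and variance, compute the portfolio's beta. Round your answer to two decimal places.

0.56

r̄p = 0.6714%,  r̄m = 0.8286%
Cov = Σ(rp − r̄p)(rm − r̄m) / 7 = 1.0051
Var(rm) = Σ(rm − r̄m)² / 7 = 1.7963
β = Cov / Var = 1.0051 / 1.7963 = 0.5595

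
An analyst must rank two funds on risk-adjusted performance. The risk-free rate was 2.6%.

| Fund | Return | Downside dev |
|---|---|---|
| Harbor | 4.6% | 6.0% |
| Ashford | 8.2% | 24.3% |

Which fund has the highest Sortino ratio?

Harbor

Harbor: Sortino ratio = (4.6% − 2.6%) / 6.0% = 0.333
Ashford: Sortino ratio = (8.2% − 2.6%) / 24.3% = 0.230
Highest: Harbor (0.333).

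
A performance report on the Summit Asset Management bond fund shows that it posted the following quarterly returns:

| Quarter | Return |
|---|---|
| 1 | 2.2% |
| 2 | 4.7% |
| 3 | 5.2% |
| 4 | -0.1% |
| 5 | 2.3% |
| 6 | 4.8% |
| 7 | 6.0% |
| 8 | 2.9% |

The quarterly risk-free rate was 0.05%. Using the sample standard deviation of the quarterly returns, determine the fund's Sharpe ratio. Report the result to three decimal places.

r̄ = (2.2 + 4.7 + 5.2 − 0.1 + 2.3 + 4.8 + 6 + 2.9) / 8 = 28.00 / 8 = 3.5000%
Σ(r − r̄)² = (2.2 − 3.5000)² + (4.7 − 3.5000)² + … = 28.7200
sample σ = √(28.7200 / 7) = √4.1029 = 2.0256%
Sharpe = (r̄ − rf) / σ = (3.5000 − 0.05) / 2.0256 = 3.4500 / 2.0256 = 1.7032

1.703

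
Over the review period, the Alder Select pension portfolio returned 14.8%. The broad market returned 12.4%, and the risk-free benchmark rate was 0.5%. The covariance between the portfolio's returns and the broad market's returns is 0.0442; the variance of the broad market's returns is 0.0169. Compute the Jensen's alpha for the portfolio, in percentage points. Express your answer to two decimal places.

-16.82

β = Cov / Var = 0.0442 / 0.0169 = 2.6154
E[R] = Rf + β(Rm − Rf) = 0.5% + 2.6154 × (12.4% − 0.5%) = 31.6233%
α = Rp − E[R] = 14.8% − 31.6233% = -16.8233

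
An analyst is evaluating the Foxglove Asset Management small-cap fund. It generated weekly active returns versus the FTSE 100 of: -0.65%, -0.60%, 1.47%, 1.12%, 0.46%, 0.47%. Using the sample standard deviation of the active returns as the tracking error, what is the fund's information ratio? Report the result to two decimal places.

r̄ = (-0.65 − 0.6 + 1.47 + 1.12 + 0.46 + 0.47) / 6 = 2.270 / 6 = 0.3783%
Sample σ = √[Σ(r − r̄)² / 5] = √[3.7715 / 5] = √0.7543 = 0.8685%
IR = r̄ / tracking error = 0.3783 / 0.8685 = 0.4356

0.44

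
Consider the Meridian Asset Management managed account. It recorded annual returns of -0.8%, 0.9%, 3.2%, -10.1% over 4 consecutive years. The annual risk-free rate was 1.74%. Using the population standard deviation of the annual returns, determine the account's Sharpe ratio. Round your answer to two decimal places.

-0.68

μ = (-0.8 + 0.9 + 3.2 − 10.1) / 4 = -6.80 / 4 = -1.7000%
Population std dev = √[102.1400 / 4] = 5.0532%
Sharpe = (μ − rf) / σ = (-1.7000 − 1.74) / 5.0532 = -3.4400 / 5.0532 = -0.6808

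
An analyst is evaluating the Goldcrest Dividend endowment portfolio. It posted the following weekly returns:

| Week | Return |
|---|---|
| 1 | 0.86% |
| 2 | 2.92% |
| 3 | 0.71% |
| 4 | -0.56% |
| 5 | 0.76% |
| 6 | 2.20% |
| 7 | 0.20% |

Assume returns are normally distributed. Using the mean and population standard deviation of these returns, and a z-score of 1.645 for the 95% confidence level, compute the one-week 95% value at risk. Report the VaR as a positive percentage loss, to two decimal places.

0.78

Mean return r̄ = 7.090 / 7 = 1.0129%
Σ(r − r̄)² = (0.86 − 1.0129)² + (2.92 − 1.0129)² + (0.71 − 1.0129)² + … = 8.3601
σ = √[8.3601 / 7] = 1.0928%
VaR = −(r̄ − z·σ) = −(1.0129 − 1.645 × 1.0928) = −(-0.7848) = 0.7848%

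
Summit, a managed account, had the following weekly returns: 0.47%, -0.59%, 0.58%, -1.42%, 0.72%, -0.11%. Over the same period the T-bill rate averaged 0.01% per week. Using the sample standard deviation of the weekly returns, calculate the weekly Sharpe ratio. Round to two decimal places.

-0.08

r̄ = (0.47 − 0.59 + 0.58 − 1.42 + 0.72 − 0.11) / 6 = -0.350 / 6 = -0.0583%
Σ(r − r̄)² = 3.4319; sample σ = √(3.4319/5) = 0.8285%
Sharpe = (r̄ − rf) / σ = (-0.0583 − 0.01) / 0.8285 = -0.0683 / 0.8285 = -0.0824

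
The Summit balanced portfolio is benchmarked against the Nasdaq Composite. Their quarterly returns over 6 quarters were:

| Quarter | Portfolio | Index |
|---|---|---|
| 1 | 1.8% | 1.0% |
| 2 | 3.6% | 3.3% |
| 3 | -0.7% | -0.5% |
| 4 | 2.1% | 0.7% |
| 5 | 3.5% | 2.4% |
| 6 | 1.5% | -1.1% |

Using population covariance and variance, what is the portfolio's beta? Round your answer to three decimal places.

0.775

r̄p = 1.9667%,  r̄m = 0.9667%
Cov = Σ(rp − r̄p)(rm − r̄m) / 6 = 1.8072
Var(rm) = Σ(rm − r̄m)² / 6 = 2.3322
β = Cov / Var = 1.8072 / 2.3322 = 0.7749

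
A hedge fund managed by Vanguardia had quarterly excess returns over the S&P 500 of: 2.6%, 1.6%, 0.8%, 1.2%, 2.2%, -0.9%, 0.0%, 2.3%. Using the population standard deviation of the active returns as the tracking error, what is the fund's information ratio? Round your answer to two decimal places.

1.08

Mean return μ = 9.80 / 8 = 1.2250%
Population σ = √[Σ(r − μ)² / 8] = √[10.3350 / 8] = √1.2919 = 1.1366%
IR = μ / tracking error = 1.2250 / 1.1366 = 1.0778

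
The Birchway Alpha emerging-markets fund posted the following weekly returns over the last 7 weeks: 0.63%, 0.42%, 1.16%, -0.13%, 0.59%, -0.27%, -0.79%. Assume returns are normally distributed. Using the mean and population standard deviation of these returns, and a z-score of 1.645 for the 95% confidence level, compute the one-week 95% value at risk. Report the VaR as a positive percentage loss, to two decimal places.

0.77

Mean return r̄ = 1.610 / 7 = 0.2300%
Σ(r − r̄)² = (0.63 − 0.2300)² + (0.42 − 0.2300)² + (1.16 − 0.2300)² + … = 2.6106
σ = √[2.6106 / 7] = 0.6107%
VaR = −(r̄ − z·σ) = −(0.2300 − 1.645 × 0.6107) = −(-0.7746) = 0.7746%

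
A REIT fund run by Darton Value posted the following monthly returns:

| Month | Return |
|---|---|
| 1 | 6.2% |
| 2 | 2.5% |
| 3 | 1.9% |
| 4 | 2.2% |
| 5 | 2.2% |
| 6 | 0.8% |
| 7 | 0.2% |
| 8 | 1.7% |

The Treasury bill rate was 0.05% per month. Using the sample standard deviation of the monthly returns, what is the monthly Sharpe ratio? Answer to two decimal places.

Mean return r̄ = 17.70 / 8 = 2.2125%
Sample std dev = √[22.3888 / 7] = 1.7884%
Sharpe = (r̄ − rf) / σ = (2.2125 − 0.05) / 1.7884 = 2.1625 / 1.7884 = 1.2092

1.21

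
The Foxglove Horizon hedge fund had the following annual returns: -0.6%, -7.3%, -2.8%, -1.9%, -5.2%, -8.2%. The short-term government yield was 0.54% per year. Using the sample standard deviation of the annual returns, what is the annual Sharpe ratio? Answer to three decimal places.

r̄ = (-0.6 − 7.3 − 2.8 − 1.9 − 5.2 − 8.2) / 6 = -4.3333%
Σ(r − r̄)² = (-0.6 − (-4.3333))² + (-7.3 − (-4.3333))² + … = 46.7133
sample σ = √(46.7133 / 5) = √9.3427 = 3.0566%
Sharpe = (r̄ − rf) / σ = (-4.3333 − 0.54) / 3.0566 = -4.8733 / 3.0566 = -1.5944

-1.594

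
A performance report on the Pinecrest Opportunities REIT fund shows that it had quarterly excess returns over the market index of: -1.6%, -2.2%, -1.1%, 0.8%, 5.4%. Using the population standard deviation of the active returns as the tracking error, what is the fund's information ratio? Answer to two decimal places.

r̄ = (-1.6 − 2.2 − 1.1 + 0.8 + 5.4) / 5 = 1.30 / 5 = 0.2600%
Population std dev = √[38.0720 / 5] = 2.7594%
IR = r̄ / tracking error = 0.2600 / 2.7594 = 0.0942

0.09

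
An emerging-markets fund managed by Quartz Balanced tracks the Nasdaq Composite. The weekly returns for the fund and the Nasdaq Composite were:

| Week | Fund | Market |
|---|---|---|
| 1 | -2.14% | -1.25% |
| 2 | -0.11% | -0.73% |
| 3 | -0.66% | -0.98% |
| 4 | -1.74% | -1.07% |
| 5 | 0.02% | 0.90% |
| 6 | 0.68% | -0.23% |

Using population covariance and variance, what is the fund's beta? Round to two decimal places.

0.92

r̄p = -0.6583%,  r̄m = -0.5600%
Cov = Σ(rp − r̄p)(rm − r̄m) / 6 = 0.4856
Var(rm) = Σ(rm − r̄m)² / 6 = 0.5303
β = Cov / Var = 0.4856 / 0.5303 = 0.9157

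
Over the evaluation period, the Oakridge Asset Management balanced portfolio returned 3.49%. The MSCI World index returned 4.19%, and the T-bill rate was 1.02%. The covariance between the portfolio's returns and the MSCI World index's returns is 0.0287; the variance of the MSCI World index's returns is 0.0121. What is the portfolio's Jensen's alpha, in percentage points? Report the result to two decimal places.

β = Cov / Var = 0.0287 / 0.0121 = 2.3719
E[R] = Rf + β(Rm − Rf) = 1.02% + 2.3719 × (4.19% − 1.02%) = 8.5389%
α = Rp − E[R] = 3.49% − 8.5389% = -5.0489

-5.05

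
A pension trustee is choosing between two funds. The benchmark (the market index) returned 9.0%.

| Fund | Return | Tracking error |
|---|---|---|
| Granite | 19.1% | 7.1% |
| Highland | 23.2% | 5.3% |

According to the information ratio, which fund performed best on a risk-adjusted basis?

Granite: IR = (19.1% − 9.0%) / 7.1% = 1.423
Highland: IR = (23.2% − 9.0%) / 5.3% = 2.679
Highest: Highland (2.679).

Highland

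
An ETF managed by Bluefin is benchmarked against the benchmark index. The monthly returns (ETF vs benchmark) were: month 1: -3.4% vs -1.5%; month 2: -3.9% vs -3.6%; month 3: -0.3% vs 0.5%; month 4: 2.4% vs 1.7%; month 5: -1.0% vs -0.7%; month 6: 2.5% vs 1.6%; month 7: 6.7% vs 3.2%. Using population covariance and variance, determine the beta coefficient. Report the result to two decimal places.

1.55

r̄p = 0.4286%,  r̄m = 0.1714%
Cov = Σ(rp − r̄p)(rm − r̄m) / 7 = 6.9565
Var(rm) = Σ(rm − r̄m)² / 7 = 4.4906
β = Cov / Var = 6.9565 / 4.4906 = 1.5491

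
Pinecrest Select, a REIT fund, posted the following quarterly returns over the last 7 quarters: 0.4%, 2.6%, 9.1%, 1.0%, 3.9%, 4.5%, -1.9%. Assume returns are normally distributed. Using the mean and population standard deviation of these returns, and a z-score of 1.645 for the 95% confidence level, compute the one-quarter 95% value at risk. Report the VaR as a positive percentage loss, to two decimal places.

2.58

Mean return r̄ = 19.60 / 7 = 2.8000%
Population σ = √[Σ(r − r̄)² / 7] = √[74.9200 / 7] = √10.7029 = 3.2715%
VaR = −(r̄ − z·σ) = −(2.8000 − 1.645 × 3.2715) = −(-2.5816) = 2.5816%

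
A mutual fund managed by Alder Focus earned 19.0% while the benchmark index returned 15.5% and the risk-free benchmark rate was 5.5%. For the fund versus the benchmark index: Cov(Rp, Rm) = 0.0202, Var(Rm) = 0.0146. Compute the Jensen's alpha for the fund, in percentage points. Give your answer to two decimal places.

-0.34

β = Cov / Var = 0.0202 / 0.0146 = 1.3836
E[R] = Rf + β(Rm − Rf) = 5.5% + 1.3836 × (15.5% − 5.5%) = 19.3360%
α = Rp − E[R] = 19.0% − 19.3360% = -0.3360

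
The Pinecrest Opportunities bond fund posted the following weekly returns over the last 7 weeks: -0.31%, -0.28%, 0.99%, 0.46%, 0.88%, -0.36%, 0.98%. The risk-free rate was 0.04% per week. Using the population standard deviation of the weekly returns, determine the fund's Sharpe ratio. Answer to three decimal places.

0.504

Mean return r̄ = 2.360 / 7 = 0.3371%
Population σ = √[Σ(r − r̄)² / 7] = √[2.4349 / 7] = √0.3478 = 0.5897%
Sharpe = (r̄ − rf) / σ = (0.3371 − 0.04) / 0.5897 = 0.2971 / 0.5897 = 0.5038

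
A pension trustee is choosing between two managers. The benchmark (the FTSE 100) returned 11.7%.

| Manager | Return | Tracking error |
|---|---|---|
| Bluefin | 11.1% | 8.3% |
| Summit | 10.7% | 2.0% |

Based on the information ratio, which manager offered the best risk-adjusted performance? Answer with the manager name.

Bluefin

Bluefin: IR = (11.1% − 11.7%) / 8.3% = -0.072
Summit: IR = (10.7% − 11.7%) / 2.0% = -0.500
Highest: Bluefin (-0.072).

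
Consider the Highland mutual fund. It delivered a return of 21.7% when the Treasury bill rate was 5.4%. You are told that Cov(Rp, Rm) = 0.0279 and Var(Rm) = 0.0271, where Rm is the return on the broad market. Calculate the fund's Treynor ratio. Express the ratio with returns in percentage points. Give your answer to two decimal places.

15.83

β = Cov / Var = 0.0279 / 0.0271 = 1.0295
Treynor = (Rp − Rf) / β = (21.7% − 5.4%) / 1.0295 = 16.30 / 1.0295 = 15.8329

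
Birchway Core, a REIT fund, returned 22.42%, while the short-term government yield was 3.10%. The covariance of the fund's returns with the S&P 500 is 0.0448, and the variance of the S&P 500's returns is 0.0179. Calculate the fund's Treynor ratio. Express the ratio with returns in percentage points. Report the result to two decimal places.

β = Cov / Var = 0.0448 / 0.0179 = 2.5028
Treynor = (Rp − Rf) / β = (22.42% − 3.10%) / 2.5028 = 19.32 / 2.5028 = 7.7194

7.72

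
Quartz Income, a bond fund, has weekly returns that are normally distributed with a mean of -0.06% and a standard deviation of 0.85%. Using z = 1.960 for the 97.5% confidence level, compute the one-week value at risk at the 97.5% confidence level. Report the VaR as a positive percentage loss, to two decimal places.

VaR (as % loss) = −(μ − z·σ) = −(-0.06% − 1.960 × 0.85%) = −(-1.7260%) = 1.7260%

1.73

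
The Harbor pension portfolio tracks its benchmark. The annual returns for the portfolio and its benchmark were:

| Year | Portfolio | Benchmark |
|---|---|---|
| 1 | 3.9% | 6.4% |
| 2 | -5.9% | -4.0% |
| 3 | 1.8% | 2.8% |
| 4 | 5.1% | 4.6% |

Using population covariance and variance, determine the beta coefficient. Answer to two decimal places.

1.05

r̄p = 1.2250%,  r̄m = 2.4500%
Cov = Σ(rp − r̄p)(rm − r̄m) / 4 = 16.2638
Var(rm) = Σ(rm − r̄m)² / 4 = 15.4875
β = Cov / Var = 16.2638 / 15.4875 = 1.0501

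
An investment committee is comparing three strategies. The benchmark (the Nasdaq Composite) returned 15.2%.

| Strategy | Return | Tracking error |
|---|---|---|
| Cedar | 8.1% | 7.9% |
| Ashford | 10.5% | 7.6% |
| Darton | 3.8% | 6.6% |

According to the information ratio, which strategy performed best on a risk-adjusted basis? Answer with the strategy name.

Ashford

Cedar: IR = (8.1% − 15.2%) / 7.9% = -0.899
Ashford: IR = (10.5% − 15.2%) / 7.6% = -0.618
Darton: IR = (3.8% − 15.2%) / 6.6% = -1.727
Highest: Ashford (-0.618).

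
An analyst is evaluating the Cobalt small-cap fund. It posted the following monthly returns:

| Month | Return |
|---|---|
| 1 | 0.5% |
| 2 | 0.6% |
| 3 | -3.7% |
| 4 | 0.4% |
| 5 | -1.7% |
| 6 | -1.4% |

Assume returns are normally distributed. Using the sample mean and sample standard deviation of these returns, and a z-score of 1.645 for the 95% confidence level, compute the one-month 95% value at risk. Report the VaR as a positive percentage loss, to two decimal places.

3.70

r̄ = (0.5 + 0.6 − 3.7 + 0.4 − 1.7 − 1.4) / 6 = -5.30 / 6 = -0.8833%
Σ(r − r̄)² = (0.5 − (-0.8833))² + (0.6 − (-0.8833))² + (-3.7 − (-0.8833))² + … = 14.6283
sample σ = √(14.6283 / 5) = √2.9257 = 1.7105%
VaR = −(r̄ − z·σ) = −(-0.8833 − 1.645 × 1.7105) = −(-3.6971) = 3.6971%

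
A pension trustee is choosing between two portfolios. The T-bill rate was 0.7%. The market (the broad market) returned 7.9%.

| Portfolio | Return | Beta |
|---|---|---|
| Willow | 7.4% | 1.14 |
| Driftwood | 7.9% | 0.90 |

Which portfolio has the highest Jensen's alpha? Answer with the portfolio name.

Willow: α = 7.4% − [0.7% + 1.14 × (7.9% − 0.7%)] = -1.508
Driftwood: α = 7.9% − [0.7% + 0.90 × (7.9% − 0.7%)] = 0.720
Highest: Driftwood (0.720).

Driftwood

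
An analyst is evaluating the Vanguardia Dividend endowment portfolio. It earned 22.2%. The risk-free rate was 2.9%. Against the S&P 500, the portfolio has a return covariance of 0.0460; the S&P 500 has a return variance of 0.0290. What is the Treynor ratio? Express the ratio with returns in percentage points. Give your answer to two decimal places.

β = Cov / Var = 0.0460 / 0.0290 = 1.5862
Treynor = (Rp − Rf) / β = (22.2% − 2.9%) / 1.5862 = 19.30 / 1.5862 = 12.1674

12.17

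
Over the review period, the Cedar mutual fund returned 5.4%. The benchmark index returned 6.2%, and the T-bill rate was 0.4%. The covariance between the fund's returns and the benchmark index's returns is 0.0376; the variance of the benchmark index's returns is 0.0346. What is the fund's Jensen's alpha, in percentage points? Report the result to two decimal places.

-1.30

β = Cov / Var = 0.0376 / 0.0346 = 1.0867
E[R] = Rf + β(Rm − Rf) = 0.4% + 1.0867 × (6.2% − 0.4%) = 6.7029%
α = Rp − E[R] = 5.4% − 6.7029% = -1.3029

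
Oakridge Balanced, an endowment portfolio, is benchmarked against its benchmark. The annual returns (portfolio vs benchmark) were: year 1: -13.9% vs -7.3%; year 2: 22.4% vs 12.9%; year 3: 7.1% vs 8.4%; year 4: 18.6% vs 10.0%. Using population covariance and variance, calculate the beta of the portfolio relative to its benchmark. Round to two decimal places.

1.75

r̄p = 8.5500%,  r̄m = 6.0000%
Cov = Σ(rp − r̄p)(rm − r̄m) / 4 = 107.7175
Var(rm) = Σ(rm − r̄m)² / 4 = 61.5650
β = Cov / Var = 107.7175 / 61.5650 = 1.7497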